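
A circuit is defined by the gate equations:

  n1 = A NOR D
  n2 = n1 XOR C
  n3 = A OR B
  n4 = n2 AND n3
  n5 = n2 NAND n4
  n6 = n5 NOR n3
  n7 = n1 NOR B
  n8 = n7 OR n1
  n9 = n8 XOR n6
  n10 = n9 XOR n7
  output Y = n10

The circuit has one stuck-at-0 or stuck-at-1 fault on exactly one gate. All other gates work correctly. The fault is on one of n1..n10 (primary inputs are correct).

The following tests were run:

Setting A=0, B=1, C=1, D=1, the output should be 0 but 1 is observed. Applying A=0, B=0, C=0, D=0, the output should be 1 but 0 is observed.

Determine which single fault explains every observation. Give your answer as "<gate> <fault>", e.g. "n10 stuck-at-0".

Fault-free values for test 1 (A=0, B=1, C=1, D=1): n1=0, n2=1, n3=1, n4=1, n5=0, n6=0, n7=0, n8=0, n9=0, n10=0, giving Y=0. Observed 1.
Test 1: faults giving observed 1 are {n1 stuck-at-1, n6 stuck-at-1, n8 stuck-at-1, n9 stuck-at-1, n10 stuck-at-1}.
Test 2 (A=0, B=0, C=0, D=0): fault-free n1=1, n2=1, n3=0, n4=0, n5=1, n6=0, n7=0, n8=1, n9=1, n10=1 → 1; observed 0. Eliminates n1 stuck-at-1, n8 stuck-at-1, n9 stuck-at-1, n10 stuck-at-1.
Only n6 stuck-at-1 is consistent with every test.

n6 stuck-at-1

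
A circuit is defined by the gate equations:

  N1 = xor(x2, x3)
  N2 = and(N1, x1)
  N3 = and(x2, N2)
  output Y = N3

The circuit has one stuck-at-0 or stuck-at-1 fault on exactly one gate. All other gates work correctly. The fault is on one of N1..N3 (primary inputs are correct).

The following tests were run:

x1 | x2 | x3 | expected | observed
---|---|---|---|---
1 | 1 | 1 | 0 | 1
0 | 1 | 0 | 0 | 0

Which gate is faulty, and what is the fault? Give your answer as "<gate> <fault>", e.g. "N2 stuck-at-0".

Fault-free values for test 1 (x1=1, x2=1, x3=1): N1=0, N2=0, N3=0, giving Y=0. Observed 1.
Test 1: faults giving observed 1 are {N1 stuck-at-1, N2 stuck-at-1, N3 stuck-at-1}.
Test 2 (x1=0, x2=1, x3=0): fault-free N1=1, N2=0, N3=0 → 0; observed 0. Eliminates N2 stuck-at-1, N3 stuck-at-1.
Only N1 stuck-at-1 is consistent with every test.

N1 stuck-at-1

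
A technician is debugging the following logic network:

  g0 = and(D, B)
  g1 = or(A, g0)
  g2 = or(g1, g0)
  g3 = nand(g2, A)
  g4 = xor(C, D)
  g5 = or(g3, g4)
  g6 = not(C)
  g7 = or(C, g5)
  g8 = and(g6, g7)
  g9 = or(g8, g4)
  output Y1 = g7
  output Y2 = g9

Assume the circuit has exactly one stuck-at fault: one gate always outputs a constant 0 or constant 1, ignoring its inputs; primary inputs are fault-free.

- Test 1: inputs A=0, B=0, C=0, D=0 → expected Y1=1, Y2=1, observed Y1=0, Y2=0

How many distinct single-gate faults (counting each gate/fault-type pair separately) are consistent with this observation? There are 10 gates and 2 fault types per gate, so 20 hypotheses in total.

3

Fault-free: g0=0, g1=0, g2=0, g3=1, g4=0, g5=1, g6=1, g7=1, g8=1, g9=1 → Y1=1, Y2=1. Observed Y1=0, Y2=0.
  g0: none of the 2 fault types match ✗
  g1: none of the 2 fault types match ✗
  g2: none of the 2 fault types match ✗
  g3: stuck-at-0 ✓; others ✗
  g4: none of the 2 fault types match ✗
  g5: stuck-at-0 ✓; others ✗
  g6: none of the 2 fault types match ✗
  g7: stuck-at-0 ✓; others ✗
  g8: none of the 2 fault types match ✗
  g9: none of the 2 fault types match ✗
Consistent faults: {g3 stuck-at-0, g5 stuck-at-0, g7 stuck-at-0} — 3 in all.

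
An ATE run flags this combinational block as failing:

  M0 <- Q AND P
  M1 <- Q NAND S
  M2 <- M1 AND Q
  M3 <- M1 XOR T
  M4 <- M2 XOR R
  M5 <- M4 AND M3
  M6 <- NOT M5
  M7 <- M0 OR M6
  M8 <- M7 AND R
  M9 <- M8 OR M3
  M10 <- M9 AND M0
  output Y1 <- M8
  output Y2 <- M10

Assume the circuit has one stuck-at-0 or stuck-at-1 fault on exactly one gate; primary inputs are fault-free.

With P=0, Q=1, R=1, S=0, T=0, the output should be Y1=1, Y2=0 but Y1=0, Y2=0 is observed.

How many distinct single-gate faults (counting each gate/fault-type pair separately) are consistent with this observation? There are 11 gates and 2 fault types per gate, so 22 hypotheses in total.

Fault-free: M0=0, M1=1, M2=1, M3=1, M4=0, M5=0, M6=1, M7=1, M8=1, M9=1, M10=0 → Y1=1, Y2=0. Observed Y1=0, Y2=0.
  M0: none of the 2 fault types match ✗
  M1: none of the 2 fault types match ✗
  M2: stuck-at-0 ✓; others ✗
  M3: none of the 2 fault types match ✗
  M4: stuck-at-1 ✓; others ✗
  M5: stuck-at-1 ✓; others ✗
  M6: stuck-at-0 ✓; others ✗
  M7: stuck-at-0 ✓; others ✗
  M8: stuck-at-0 ✓; others ✗
  M9: none of the 2 fault types match ✗
  M10: none of the 2 fault types match ✗
Consistent faults: {M2 stuck-at-0, M4 stuck-at-1, M5 stuck-at-1, M6 stuck-at-0, M7 stuck-at-0, M8 stuck-at-0} — 6 in all.

6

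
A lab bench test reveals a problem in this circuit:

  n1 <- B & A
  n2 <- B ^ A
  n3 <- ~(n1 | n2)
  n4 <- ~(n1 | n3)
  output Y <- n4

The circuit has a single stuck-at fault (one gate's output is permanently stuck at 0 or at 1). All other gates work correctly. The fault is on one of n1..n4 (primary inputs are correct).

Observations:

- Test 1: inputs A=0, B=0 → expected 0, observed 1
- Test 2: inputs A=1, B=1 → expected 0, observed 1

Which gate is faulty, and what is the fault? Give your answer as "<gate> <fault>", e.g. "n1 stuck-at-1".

Fault-free values for test 1 (A=0, B=0): n1=0, n2=0, n3=1, n4=0, giving Y=0. Observed 1.
Test 1: faults giving observed 1 are {n2 stuck-at-1, n3 stuck-at-0, n4 stuck-at-1}.
Test 2 (A=1, B=1): fault-free n1=1, n2=0, n3=0, n4=0 → 0; observed 1. Eliminates n2 stuck-at-1, n3 stuck-at-0.
Only n4 stuck-at-1 is consistent with every test.

n4 stuck-at-1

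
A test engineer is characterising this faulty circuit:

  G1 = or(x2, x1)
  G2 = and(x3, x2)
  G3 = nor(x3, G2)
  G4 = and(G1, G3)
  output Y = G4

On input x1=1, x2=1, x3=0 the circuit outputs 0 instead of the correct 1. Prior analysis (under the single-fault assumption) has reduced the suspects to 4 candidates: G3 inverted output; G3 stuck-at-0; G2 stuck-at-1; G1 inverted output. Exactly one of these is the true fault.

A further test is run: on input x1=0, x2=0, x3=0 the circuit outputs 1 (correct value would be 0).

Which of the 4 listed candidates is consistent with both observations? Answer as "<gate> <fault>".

Evaluate each candidate on input x1=0, x2=0, x3=0:
  G3 inverted output: G1=0, G2=0, G3=0 [inverted output], G4=0 → 0 — eliminated
  G3 stuck-at-0: G1=0, G2=0, G3=0 [stuck-at-0], G4=0 → 0 — eliminated
  G2 stuck-at-1: G1=0, G2=1 [stuck-at-1], G3=0, G4=0 → 0 — eliminated
  G1 inverted output: G1=1 [inverted output], G2=0, G3=1, G4=1 → 1 — matches
Only G1 inverted output reproduces the observed 1.

G1 inverted output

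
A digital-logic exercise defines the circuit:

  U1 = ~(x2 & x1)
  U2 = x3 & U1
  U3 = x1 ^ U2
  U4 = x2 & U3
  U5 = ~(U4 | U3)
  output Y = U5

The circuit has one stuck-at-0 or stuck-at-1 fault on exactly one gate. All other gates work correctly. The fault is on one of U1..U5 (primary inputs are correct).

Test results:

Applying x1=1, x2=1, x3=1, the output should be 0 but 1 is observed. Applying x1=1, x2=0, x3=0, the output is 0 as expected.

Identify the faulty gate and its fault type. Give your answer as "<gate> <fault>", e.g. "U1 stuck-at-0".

U1 stuck-at-1

Fault-free values for test 1 (x1=1, x2=1, x3=1): U1=0, U2=0, U3=1, U4=1, U5=0, giving Y=0. Observed 1.
Test 1: faults giving observed 1 are {U1 stuck-at-1, U2 stuck-at-1, U3 stuck-at-0, U5 stuck-at-1}.
Test 2 (x1=1, x2=0, x3=0): fault-free U1=1, U2=0, U3=1, U4=0, U5=0 → 0; observed 0. Eliminates U2 stuck-at-1, U3 stuck-at-0, U5 stuck-at-1.
Only U1 stuck-at-1 is consistent with every test.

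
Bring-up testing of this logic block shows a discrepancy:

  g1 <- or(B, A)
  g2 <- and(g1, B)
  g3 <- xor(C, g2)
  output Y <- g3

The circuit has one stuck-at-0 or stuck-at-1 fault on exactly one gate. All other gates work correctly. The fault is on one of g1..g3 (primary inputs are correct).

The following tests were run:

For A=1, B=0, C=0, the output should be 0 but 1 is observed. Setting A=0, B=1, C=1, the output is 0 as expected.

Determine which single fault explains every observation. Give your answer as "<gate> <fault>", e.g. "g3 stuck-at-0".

Fault-free values for test 1 (A=1, B=0, C=0): g1=1, g2=0, g3=0, giving Y=0. Observed 1.
Test 1: faults giving observed 1 are {g2 stuck-at-1, g3 stuck-at-1}.
Test 2 (A=0, B=1, C=1): fault-free g1=1, g2=1, g3=0 → 0; observed 0. Eliminates g3 stuck-at-1.
Only g2 stuck-at-1 is consistent with every test.

g2 stuck-at-1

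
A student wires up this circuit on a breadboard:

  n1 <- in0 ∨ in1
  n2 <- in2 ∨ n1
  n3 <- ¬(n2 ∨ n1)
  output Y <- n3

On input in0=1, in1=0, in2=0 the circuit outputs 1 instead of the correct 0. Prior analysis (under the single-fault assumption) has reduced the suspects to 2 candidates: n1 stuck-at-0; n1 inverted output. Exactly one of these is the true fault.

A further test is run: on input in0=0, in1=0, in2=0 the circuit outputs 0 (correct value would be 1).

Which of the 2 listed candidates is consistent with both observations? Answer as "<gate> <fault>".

Evaluate each candidate on input in0=0, in1=0, in2=0:
  n1 stuck-at-0: n1=0 [stuck-at-0], n2=0, n3=1 → 1 — eliminated
  n1 inverted output: n1=1 [inverted output], n2=1, n3=0 → 0 — matches
Only n1 inverted output reproduces the observed 0.

n1 inverted output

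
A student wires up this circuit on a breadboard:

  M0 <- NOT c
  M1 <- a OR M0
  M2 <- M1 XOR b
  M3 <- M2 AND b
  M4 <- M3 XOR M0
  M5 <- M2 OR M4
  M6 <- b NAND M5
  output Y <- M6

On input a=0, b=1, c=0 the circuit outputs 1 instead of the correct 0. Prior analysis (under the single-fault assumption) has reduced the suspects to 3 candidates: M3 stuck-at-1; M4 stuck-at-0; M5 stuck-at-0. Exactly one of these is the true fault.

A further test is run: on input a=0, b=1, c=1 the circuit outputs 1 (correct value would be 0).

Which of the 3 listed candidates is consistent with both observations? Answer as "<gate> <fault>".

M5 stuck-at-0

Evaluate each candidate on input a=0, b=1, c=1:
  M3 stuck-at-1: M0=0, M1=0, M2=1, M3=1 [stuck-at-1], M4=1, M5=1, M6=0 → 0 — eliminated
  M4 stuck-at-0: M0=0, M1=0, M2=1, M3=1, M4=0 [stuck-at-0], M5=1, M6=0 → 0 — eliminated
  M5 stuck-at-0: M0=0, M1=0, M2=1, M3=1, M4=1, M5=0 [stuck-at-0], M6=1 → 1 — matches
Only M5 stuck-at-0 reproduces the observed 1.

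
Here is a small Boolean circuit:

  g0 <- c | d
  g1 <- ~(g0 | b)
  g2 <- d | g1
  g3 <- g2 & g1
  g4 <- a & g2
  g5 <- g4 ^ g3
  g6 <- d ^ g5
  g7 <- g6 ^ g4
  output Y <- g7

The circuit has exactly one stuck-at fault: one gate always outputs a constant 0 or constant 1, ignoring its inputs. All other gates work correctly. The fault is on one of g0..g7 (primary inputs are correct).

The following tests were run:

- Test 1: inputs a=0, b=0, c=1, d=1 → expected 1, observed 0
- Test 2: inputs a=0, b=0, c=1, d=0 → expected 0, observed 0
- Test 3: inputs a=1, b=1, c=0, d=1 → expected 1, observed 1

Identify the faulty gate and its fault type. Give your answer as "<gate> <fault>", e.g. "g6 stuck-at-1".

g6 stuck-at-0

Fault-free values for test 1 (a=0, b=0, c=1, d=1): g0=1, g1=0, g2=1, g3=0, g4=0, g5=0, g6=1, g7=1, giving Y=1. Observed 0.
Test 1: faults giving observed 0 are {g0 stuck-at-0, g1 stuck-at-1, g3 stuck-at-1, g5 stuck-at-1, g6 stuck-at-0, g7 stuck-at-0}.
Test 2 (a=0, b=0, c=1, d=0): fault-free g0=1, g1=0, g2=0, g3=0, g4=0, g5=0, g6=0, g7=0 → 0; observed 0. Eliminates g0 stuck-at-0, g1 stuck-at-1, g3 stuck-at-1, g5 stuck-at-1.
Test 3 (a=1, b=1, c=0, d=1): fault-free g0=1, g1=0, g2=1, g3=0, g4=1, g5=1, g6=0, g7=1 → 1; observed 1. Eliminates g7 stuck-at-0.
Only g6 stuck-at-0 is consistent with every test.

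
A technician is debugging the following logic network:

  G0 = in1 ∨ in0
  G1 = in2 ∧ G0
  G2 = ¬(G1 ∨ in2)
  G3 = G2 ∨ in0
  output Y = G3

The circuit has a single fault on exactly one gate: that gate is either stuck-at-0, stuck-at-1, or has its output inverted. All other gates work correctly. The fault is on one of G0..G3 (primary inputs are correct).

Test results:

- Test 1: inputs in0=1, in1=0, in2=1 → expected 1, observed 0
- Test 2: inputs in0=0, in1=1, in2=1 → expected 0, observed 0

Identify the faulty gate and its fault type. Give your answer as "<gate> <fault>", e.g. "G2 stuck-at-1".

G3 stuck-at-0

Fault-free values for test 1 (in0=1, in1=0, in2=1): G0=1, G1=1, G2=0, G3=1, giving Y=1. Observed 0.
Test 1: faults giving observed 0 are {G3 stuck-at-0, G3 inverted output}.
Test 2 (in0=0, in1=1, in2=1): fault-free G0=1, G1=1, G2=0, G3=0 → 0; observed 0. Eliminates G3 inverted output.
Only G3 stuck-at-0 is consistent with every test.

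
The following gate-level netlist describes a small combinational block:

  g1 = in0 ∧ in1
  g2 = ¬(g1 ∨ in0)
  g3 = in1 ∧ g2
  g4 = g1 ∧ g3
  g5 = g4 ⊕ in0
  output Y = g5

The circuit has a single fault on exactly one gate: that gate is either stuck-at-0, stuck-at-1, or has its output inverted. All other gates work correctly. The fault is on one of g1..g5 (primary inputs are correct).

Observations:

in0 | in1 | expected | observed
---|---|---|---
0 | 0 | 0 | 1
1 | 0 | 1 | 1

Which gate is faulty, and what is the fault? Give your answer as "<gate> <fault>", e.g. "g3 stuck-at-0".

Fault-free values for test 1 (in0=0, in1=0): g1=0, g2=1, g3=0, g4=0, g5=0, giving Y=0. Observed 1.
Test 1: faults giving observed 1 are {g4 stuck-at-1, g4 inverted output, g5 stuck-at-1, g5 inverted output}.
Test 2 (in0=1, in1=0): fault-free g1=0, g2=0, g3=0, g4=0, g5=1 → 1; observed 1. Eliminates g4 stuck-at-1, g4 inverted output, g5 inverted output.
Only g5 stuck-at-1 is consistent with every test.

g5 stuck-at-1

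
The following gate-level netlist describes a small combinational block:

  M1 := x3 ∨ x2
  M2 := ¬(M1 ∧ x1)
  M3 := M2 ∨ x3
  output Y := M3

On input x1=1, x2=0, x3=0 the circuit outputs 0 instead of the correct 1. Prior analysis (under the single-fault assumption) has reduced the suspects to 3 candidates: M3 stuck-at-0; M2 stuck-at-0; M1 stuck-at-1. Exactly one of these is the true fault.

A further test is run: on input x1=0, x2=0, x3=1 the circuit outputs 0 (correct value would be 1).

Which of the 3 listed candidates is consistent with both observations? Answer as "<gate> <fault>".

M3 stuck-at-0

Evaluate each candidate on input x1=0, x2=0, x3=1:
  M3 stuck-at-0: M1=1, M2=1, M3=0 [stuck-at-0] → 0 — matches
  M2 stuck-at-0: M1=1, M2=0 [stuck-at-0], M3=1 → 1 — eliminated
  M1 stuck-at-1: M1=1 [stuck-at-1], M2=1, M3=1 → 1 — eliminated
Only M3 stuck-at-0 reproduces the observed 0.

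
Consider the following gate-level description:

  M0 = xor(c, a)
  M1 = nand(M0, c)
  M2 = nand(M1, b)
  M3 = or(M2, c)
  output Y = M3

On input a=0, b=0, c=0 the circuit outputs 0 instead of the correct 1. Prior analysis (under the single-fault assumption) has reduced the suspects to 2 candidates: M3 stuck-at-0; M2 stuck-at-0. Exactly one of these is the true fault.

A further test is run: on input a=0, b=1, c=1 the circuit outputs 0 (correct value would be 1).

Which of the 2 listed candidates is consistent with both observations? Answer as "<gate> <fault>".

M3 stuck-at-0

Evaluate each candidate on input a=0, b=1, c=1:
  M3 stuck-at-0: M0=1, M1=0, M2=1, M3=0 [stuck-at-0] → 0 — matches
  M2 stuck-at-0: M0=1, M1=0, M2=0 [stuck-at-0], M3=1 → 1 — eliminated
Only M3 stuck-at-0 reproduces the observed 0.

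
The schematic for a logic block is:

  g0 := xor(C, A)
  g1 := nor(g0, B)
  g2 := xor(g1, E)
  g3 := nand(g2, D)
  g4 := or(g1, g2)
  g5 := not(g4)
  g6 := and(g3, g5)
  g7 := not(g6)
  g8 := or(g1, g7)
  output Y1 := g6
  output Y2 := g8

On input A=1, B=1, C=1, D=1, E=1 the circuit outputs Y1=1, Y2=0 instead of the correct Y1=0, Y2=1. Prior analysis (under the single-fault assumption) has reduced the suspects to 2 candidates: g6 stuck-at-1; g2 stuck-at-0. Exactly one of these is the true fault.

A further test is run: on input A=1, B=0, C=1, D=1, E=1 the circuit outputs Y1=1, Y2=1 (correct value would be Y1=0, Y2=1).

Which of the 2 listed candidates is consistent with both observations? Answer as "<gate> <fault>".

g6 stuck-at-1

Evaluate each candidate on input A=1, B=0, C=1, D=1, E=1:
  g6 stuck-at-1: g0=0, g1=1, g2=0, g3=1, g4=1, g5=0, g6=1 [stuck-at-1], g7=0, g8=1 → Y1=1, Y2=1 — matches
  g2 stuck-at-0: g0=0, g1=1, g2=0 [stuck-at-0], g3=1, g4=1, g5=0, g6=0, g7=1, g8=1 → Y1=0, Y2=1 — eliminated
Only g6 stuck-at-1 reproduces the observed Y1=1, Y2=1.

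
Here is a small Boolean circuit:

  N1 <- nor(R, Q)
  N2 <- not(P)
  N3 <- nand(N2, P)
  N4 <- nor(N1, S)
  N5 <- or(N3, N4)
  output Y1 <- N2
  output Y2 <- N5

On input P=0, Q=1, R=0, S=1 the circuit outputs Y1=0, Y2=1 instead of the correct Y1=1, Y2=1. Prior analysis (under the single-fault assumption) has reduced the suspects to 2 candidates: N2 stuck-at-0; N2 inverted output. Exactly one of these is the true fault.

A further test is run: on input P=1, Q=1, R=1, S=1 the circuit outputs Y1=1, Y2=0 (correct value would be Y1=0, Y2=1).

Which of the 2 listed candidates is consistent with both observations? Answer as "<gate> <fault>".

Evaluate each candidate on input P=1, Q=1, R=1, S=1:
  N2 stuck-at-0: N1=0, N2=0 [stuck-at-0], N3=1, N4=0, N5=1 → Y1=0, Y2=1 — eliminated
  N2 inverted output: N1=0, N2=1 [inverted output], N3=0, N4=0, N5=0 → Y1=1, Y2=0 — matches
Only N2 inverted output reproduces the observed Y1=1, Y2=0.

N2 inverted output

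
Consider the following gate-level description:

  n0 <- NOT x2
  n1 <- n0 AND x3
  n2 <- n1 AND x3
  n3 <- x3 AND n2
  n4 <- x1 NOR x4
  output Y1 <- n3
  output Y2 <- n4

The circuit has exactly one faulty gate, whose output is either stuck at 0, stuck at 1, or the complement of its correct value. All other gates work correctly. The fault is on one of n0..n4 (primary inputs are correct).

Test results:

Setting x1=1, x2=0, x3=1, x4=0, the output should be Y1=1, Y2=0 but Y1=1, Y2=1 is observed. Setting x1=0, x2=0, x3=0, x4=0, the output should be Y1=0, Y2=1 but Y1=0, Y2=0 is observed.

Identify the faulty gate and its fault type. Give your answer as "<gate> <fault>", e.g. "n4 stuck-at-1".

Fault-free values for test 1 (x1=1, x2=0, x3=1, x4=0): n0=1, n1=1, n2=1, n3=1, n4=0, giving Y1=1, Y2=0. Observed Y1=1, Y2=1.
Test 1: faults giving observed Y1=1, Y2=1 are {n4 stuck-at-1, n4 inverted output}.
Test 2 (x1=0, x2=0, x3=0, x4=0): fault-free n0=1, n1=0, n2=0, n3=0, n4=1 → Y1=0, Y2=1; observed Y1=0, Y2=0. Eliminates n4 stuck-at-1.
Only n4 inverted output is consistent with every test.

n4 inverted output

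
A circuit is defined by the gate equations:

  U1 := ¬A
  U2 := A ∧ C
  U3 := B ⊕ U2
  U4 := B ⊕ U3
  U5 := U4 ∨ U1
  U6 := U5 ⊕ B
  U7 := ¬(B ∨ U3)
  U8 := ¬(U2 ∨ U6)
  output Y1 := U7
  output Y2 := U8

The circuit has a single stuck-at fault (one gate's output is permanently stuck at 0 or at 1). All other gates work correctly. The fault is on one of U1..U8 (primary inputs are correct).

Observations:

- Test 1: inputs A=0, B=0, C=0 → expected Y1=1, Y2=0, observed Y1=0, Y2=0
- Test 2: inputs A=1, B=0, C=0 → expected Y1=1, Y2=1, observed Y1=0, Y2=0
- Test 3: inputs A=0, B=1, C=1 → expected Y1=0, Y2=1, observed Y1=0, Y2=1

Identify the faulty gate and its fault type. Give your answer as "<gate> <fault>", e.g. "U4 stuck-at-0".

Fault-free values for test 1 (A=0, B=0, C=0): U1=1, U2=0, U3=0, U4=0, U5=1, U6=1, U7=1, U8=0, giving Y1=1, Y2=0. Observed Y1=0, Y2=0.
Test 1: faults giving observed Y1=0, Y2=0 are {U2 stuck-at-1, U3 stuck-at-1, U7 stuck-at-0}.
Test 2 (A=1, B=0, C=0): fault-free U1=0, U2=0, U3=0, U4=0, U5=0, U6=0, U7=1, U8=1 → Y1=1, Y2=1; observed Y1=0, Y2=0. Eliminates U7 stuck-at-0.
Test 3 (A=0, B=1, C=1): fault-free U1=1, U2=0, U3=1, U4=0, U5=1, U6=0, U7=0, U8=1 → Y1=0, Y2=1; observed Y1=0, Y2=1. Eliminates U2 stuck-at-1.
Only U3 stuck-at-1 is consistent with every test.

U3 stuck-at-1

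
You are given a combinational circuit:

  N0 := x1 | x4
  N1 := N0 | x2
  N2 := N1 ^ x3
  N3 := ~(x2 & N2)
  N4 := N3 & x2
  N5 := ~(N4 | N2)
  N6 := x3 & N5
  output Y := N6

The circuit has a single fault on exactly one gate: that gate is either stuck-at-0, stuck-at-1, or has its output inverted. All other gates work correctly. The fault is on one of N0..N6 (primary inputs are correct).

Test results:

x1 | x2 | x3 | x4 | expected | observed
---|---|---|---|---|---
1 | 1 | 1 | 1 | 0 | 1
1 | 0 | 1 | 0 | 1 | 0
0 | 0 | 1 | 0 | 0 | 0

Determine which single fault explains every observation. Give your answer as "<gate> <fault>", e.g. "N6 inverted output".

Fault-free values for test 1 (x1=1, x2=1, x3=1, x4=1): N0=1, N1=1, N2=0, N3=1, N4=1, N5=0, N6=0, giving Y=0. Observed 1.
Test 1: faults giving observed 1 are {N3 stuck-at-0, N3 inverted output, N4 stuck-at-0, N4 inverted output, N5 stuck-at-1, N5 inverted output, N6 stuck-at-1, N6 inverted output}.
Test 2 (x1=1, x2=0, x3=1, x4=0): fault-free N0=1, N1=1, N2=0, N3=1, N4=0, N5=1, N6=1 → 1; observed 0. Eliminates N3 stuck-at-0, N3 inverted output, N4 stuck-at-0, N5 stuck-at-1, N6 stuck-at-1.
Test 3 (x1=0, x2=0, x3=1, x4=0): fault-free N0=0, N1=0, N2=1, N3=1, N4=0, N5=0, N6=0 → 0; observed 0. Eliminates N5 inverted output, N6 inverted output.
Only N4 inverted output is consistent with every test.

N4 inverted output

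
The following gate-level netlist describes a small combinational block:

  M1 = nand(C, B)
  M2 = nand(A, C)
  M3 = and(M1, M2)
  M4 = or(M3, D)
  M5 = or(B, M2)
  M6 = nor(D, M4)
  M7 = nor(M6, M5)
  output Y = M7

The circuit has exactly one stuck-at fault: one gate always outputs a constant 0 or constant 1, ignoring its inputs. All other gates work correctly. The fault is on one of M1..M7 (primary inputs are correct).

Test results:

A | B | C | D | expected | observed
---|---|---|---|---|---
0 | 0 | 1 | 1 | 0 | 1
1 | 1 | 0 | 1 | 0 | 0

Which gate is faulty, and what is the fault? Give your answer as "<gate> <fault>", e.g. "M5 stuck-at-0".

Fault-free values for test 1 (A=0, B=0, C=1, D=1): M1=1, M2=1, M3=1, M4=1, M5=1, M6=0, M7=0, giving Y=0. Observed 1.
Test 1: faults giving observed 1 are {M2 stuck-at-0, M5 stuck-at-0, M7 stuck-at-1}.
Test 2 (A=1, B=1, C=0, D=1): fault-free M1=1, M2=1, M3=1, M4=1, M5=1, M6=0, M7=0 → 0; observed 0. Eliminates M5 stuck-at-0, M7 stuck-at-1.
Only M2 stuck-at-0 is consistent with every test.

M2 stuck-at-0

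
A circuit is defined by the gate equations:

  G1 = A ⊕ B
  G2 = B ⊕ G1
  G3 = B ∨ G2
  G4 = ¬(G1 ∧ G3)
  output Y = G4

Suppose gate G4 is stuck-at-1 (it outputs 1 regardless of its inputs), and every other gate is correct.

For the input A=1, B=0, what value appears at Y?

Propagate with G4 forced: G1=1, G2=1, G3=1, G4=1 [stuck-at-1].
So Y = 1. (Without the fault it would be 0.)

1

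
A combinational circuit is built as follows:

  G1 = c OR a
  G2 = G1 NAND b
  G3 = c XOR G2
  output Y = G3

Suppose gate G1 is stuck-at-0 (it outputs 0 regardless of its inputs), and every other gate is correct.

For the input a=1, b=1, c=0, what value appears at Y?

1

Propagate with G1 forced: G1=0 [stuck-at-0], G2=1, G3=1.
So Y = 1. (Without the fault it would be 0.)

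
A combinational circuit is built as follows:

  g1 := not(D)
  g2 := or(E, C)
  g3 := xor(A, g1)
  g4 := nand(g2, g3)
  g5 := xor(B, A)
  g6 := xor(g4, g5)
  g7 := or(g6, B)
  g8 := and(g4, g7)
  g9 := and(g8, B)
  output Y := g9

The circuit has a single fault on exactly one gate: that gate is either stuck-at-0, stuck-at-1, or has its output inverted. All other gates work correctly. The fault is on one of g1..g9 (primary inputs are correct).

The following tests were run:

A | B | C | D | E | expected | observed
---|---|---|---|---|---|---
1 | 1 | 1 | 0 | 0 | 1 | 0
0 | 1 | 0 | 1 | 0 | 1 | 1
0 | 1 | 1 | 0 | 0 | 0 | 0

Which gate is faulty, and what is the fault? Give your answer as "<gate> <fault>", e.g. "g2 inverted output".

Fault-free values for test 1 (A=1, B=1, C=1, D=0, E=0): g1=1, g2=1, g3=0, g4=1, g5=0, g6=1, g7=1, g8=1, g9=1, giving Y=1. Observed 0.
Test 1: faults giving observed 0 are {g1 stuck-at-0, g1 inverted output, g3 stuck-at-1, g3 inverted output, g4 stuck-at-0, g4 inverted output, g7 stuck-at-0, g7 inverted output, g8 stuck-at-0, g8 inverted output, g9 stuck-at-0, g9 inverted output}.
Test 2 (A=0, B=1, C=0, D=1, E=0): fault-free g1=0, g2=0, g3=0, g4=1, g5=1, g6=0, g7=1, g8=1, g9=1 → 1; observed 1. Eliminates g4 stuck-at-0, g4 inverted output, g7 stuck-at-0, g7 inverted output, g8 stuck-at-0, g8 inverted output, g9 stuck-at-0, g9 inverted output.
Test 3 (A=0, B=1, C=1, D=0, E=0): fault-free g1=1, g2=1, g3=1, g4=0, g5=1, g6=1, g7=1, g8=0, g9=0 → 0; observed 0. Eliminates g1 stuck-at-0, g1 inverted output, g3 inverted output.
Only g3 stuck-at-1 is consistent with every test.

g3 stuck-at-1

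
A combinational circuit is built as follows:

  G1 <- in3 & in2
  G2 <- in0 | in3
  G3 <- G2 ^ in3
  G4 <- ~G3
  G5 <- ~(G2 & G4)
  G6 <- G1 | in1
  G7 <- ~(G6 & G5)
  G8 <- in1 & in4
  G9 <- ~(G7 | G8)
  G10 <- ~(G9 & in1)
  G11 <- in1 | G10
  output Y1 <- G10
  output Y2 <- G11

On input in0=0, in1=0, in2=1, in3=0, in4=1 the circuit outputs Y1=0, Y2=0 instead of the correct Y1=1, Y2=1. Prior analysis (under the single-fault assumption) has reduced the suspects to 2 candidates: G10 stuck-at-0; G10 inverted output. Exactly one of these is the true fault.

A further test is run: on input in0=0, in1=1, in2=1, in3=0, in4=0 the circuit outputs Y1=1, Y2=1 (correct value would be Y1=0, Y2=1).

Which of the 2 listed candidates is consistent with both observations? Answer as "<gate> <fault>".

Evaluate each candidate on input in0=0, in1=1, in2=1, in3=0, in4=0:
  G10 stuck-at-0: G1=0, G2=0, G3=0, G4=1, G5=1, G6=1, G7=0, G8=0, G9=1, G10=0 [stuck-at-0], G11=1 → Y1=0, Y2=1 — eliminated
  G10 inverted output: G1=0, G2=0, G3=0, G4=1, G5=1, G6=1, G7=0, G8=0, G9=1, G10=1 [inverted output], G11=1 → Y1=1, Y2=1 — matches
Only G10 inverted output reproduces the observed Y1=1, Y2=1.

G10 inverted output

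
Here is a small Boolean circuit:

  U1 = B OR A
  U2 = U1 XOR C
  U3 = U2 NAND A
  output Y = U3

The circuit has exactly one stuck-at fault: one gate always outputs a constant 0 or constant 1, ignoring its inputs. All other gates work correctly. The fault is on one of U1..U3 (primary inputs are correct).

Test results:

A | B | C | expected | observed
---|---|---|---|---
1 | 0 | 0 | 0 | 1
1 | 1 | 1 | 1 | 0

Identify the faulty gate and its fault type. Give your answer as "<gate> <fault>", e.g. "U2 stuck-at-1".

Fault-free values for test 1 (A=1, B=0, C=0): U1=1, U2=1, U3=0, giving Y=0. Observed 1.
Test 1: faults giving observed 1 are {U1 stuck-at-0, U2 stuck-at-0, U3 stuck-at-1}.
Test 2 (A=1, B=1, C=1): fault-free U1=1, U2=0, U3=1 → 1; observed 0. Eliminates U2 stuck-at-0, U3 stuck-at-1.
Only U1 stuck-at-0 is consistent with every test.

U1 stuck-at-0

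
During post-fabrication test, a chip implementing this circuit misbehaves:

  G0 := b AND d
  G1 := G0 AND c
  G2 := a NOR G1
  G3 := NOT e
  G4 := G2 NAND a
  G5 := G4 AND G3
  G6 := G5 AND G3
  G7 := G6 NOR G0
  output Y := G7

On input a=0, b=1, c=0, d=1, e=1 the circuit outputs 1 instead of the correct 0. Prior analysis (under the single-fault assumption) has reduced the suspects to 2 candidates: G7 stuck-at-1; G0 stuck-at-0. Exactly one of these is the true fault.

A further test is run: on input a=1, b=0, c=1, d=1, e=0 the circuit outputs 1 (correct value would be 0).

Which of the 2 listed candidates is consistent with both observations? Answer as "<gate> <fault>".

G7 stuck-at-1

Evaluate each candidate on input a=1, b=0, c=1, d=1, e=0:
  G7 stuck-at-1: G0=0, G1=0, G2=0, G3=1, G4=1, G5=1, G6=1, G7=1 [stuck-at-1] → 1 — matches
  G0 stuck-at-0: G0=0 [stuck-at-0], G1=0, G2=0, G3=1, G4=1, G5=1, G6=1, G7=0 → 0 — eliminated
Only G7 stuck-at-1 reproduces the observed 1.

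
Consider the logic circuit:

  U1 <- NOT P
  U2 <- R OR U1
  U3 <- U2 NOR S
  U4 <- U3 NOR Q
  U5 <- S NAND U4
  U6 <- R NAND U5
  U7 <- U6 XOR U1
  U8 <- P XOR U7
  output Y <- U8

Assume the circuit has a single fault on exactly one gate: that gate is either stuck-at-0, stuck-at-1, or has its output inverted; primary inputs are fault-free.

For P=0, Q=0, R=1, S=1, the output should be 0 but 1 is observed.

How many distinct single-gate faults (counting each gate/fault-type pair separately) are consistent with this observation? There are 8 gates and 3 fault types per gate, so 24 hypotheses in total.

14

Fault-free: U1=1, U2=1, U3=0, U4=1, U5=0, U6=1, U7=0, U8=0 → 0. Observed 1.
  U1: stuck-at-0, inverted output ✓; others ✗
  U2: none of the 3 fault types match ✗
  U3: stuck-at-1, inverted output ✓; others ✗
  U4: stuck-at-0, inverted output ✓; others ✗
  U5: stuck-at-1, inverted output ✓; others ✗
  U6: stuck-at-0, inverted output ✓; others ✗
  U7: stuck-at-1, inverted output ✓; others ✗
  U8: stuck-at-1, inverted output ✓; others ✗
Consistent faults: {U1 stuck-at-0, U1 inverted output, U3 stuck-at-1, U3 inverted output, U4 stuck-at-0, U4 inverted output, U5 stuck-at-1, U5 inverted output, U6 stuck-at-0, U6 inverted output, U7 stuck-at-1, U7 inverted output, U8 stuck-at-1, U8 inverted output} — 14 in all.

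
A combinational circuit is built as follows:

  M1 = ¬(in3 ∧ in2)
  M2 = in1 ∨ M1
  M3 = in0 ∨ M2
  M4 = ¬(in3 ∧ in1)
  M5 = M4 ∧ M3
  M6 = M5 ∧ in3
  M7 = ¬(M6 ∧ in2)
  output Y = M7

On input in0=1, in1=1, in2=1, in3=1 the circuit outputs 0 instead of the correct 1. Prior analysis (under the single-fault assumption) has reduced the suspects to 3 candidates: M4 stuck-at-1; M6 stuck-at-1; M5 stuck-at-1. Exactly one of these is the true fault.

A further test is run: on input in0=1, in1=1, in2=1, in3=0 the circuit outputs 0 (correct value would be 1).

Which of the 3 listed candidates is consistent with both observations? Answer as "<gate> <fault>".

Evaluate each candidate on input in0=1, in1=1, in2=1, in3=0:
  M4 stuck-at-1: M1=1, M2=1, M3=1, M4=1 [stuck-at-1], M5=1, M6=0, M7=1 → 1 — eliminated
  M6 stuck-at-1: M1=1, M2=1, M3=1, M4=1, M5=1, M6=1 [stuck-at-1], M7=0 → 0 — matches
  M5 stuck-at-1: M1=1, M2=1, M3=1, M4=1, M5=1 [stuck-at-1], M6=0, M7=1 → 1 — eliminated
Only M6 stuck-at-1 reproduces the observed 0.

M6 stuck-at-1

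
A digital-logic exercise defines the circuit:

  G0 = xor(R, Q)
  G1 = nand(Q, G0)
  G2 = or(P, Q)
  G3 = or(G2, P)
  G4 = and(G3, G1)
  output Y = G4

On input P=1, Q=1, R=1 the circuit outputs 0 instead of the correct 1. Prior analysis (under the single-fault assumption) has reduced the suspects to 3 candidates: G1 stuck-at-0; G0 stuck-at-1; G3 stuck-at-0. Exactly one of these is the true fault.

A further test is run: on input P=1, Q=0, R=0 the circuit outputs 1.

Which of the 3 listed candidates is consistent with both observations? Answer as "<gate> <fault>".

Evaluate each candidate on input P=1, Q=0, R=0:
  G1 stuck-at-0: G0=0, G1=0 [stuck-at-0], G2=1, G3=1, G4=0 → 0 — eliminated
  G0 stuck-at-1: G0=1 [stuck-at-1], G1=1, G2=1, G3=1, G4=1 → 1 — matches
  G3 stuck-at-0: G0=0, G1=1, G2=1, G3=0 [stuck-at-0], G4=0 → 0 — eliminated
Only G0 stuck-at-1 reproduces the observed 1.

G0 stuck-at-1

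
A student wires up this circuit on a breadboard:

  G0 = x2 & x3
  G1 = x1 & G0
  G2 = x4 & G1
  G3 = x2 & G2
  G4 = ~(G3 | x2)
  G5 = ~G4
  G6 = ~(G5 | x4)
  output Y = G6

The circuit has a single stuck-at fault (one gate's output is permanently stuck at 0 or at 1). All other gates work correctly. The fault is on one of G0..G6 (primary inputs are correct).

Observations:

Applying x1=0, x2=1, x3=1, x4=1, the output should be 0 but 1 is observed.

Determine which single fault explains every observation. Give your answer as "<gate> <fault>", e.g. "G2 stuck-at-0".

Fault-free values for test 1 (x1=0, x2=1, x3=1, x4=1): G0=1, G1=0, G2=0, G3=0, G4=0, G5=1, G6=0, giving Y=0. Observed 1.
Test 1: faults giving observed 1 are {G6 stuck-at-1}.
Only G6 stuck-at-1 is consistent with every test.

G6 stuck-at-1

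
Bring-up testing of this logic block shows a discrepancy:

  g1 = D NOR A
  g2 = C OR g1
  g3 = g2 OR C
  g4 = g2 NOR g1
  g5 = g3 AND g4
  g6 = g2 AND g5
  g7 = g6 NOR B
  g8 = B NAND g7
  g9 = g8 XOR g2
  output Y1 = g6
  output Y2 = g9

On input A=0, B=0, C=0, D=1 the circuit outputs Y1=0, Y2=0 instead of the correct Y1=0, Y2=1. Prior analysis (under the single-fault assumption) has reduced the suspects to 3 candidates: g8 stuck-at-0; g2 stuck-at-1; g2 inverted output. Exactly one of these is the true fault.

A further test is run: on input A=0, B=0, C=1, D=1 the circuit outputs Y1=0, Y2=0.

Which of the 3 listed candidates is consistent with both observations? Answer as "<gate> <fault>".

Evaluate each candidate on input A=0, B=0, C=1, D=1:
  g8 stuck-at-0: g1=0, g2=1, g3=1, g4=0, g5=0, g6=0, g7=1, g8=0 [stuck-at-0], g9=1 → Y1=0, Y2=1 — eliminated
  g2 stuck-at-1: g1=0, g2=1 [stuck-at-1], g3=1, g4=0, g5=0, g6=0, g7=1, g8=1, g9=0 → Y1=0, Y2=0 — matches
  g2 inverted output: g1=0, g2=0 [inverted output], g3=1, g4=1, g5=1, g6=0, g7=1, g8=1, g9=1 → Y1=0, Y2=1 — eliminated
Only g2 stuck-at-1 reproduces the observed Y1=0, Y2=0.

g2 stuck-at-1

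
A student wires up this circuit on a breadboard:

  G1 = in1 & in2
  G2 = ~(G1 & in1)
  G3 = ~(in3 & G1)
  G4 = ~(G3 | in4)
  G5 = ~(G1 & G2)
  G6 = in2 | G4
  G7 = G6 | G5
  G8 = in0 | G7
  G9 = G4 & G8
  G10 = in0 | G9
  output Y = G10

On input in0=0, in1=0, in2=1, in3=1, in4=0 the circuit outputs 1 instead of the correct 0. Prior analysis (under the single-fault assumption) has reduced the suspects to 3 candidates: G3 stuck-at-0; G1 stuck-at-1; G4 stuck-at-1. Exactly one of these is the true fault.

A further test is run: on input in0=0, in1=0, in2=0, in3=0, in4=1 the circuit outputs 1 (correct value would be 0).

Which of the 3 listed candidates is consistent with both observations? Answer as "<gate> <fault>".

G4 stuck-at-1

Evaluate each candidate on input in0=0, in1=0, in2=0, in3=0, in4=1:
  G3 stuck-at-0: G1=0, G2=1, G3=0 [stuck-at-0], G4=0, G5=1, G6=0, G7=1, G8=1, G9=0, G10=0 → 0 — eliminated
  G1 stuck-at-1: G1=1 [stuck-at-1], G2=1, G3=1, G4=0, G5=0, G6=0, G7=0, G8=0, G9=0, G10=0 → 0 — eliminated
  G4 stuck-at-1: G1=0, G2=1, G3=1, G4=1 [stuck-at-1], G5=1, G6=1, G7=1, G8=1, G9=1, G10=1 → 1 — matches
Only G4 stuck-at-1 reproduces the observed 1.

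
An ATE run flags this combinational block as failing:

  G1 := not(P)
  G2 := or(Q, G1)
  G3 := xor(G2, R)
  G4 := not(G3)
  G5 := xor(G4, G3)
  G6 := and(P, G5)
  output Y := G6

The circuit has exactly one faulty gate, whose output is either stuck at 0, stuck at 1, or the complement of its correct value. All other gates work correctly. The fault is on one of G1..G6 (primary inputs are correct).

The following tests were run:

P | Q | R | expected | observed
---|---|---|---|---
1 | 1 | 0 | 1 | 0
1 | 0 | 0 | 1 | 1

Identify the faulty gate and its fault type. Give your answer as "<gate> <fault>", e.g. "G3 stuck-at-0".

G4 stuck-at-1

Fault-free values for test 1 (P=1, Q=1, R=0): G1=0, G2=1, G3=1, G4=0, G5=1, G6=1, giving Y=1. Observed 0.
Test 1: faults giving observed 0 are {G4 stuck-at-1, G4 inverted output, G5 stuck-at-0, G5 inverted output, G6 stuck-at-0, G6 inverted output}.
Test 2 (P=1, Q=0, R=0): fault-free G1=0, G2=0, G3=0, G4=1, G5=1, G6=1 → 1; observed 1. Eliminates G4 inverted output, G5 stuck-at-0, G5 inverted output, G6 stuck-at-0, G6 inverted output.
Only G4 stuck-at-1 is consistent with every test.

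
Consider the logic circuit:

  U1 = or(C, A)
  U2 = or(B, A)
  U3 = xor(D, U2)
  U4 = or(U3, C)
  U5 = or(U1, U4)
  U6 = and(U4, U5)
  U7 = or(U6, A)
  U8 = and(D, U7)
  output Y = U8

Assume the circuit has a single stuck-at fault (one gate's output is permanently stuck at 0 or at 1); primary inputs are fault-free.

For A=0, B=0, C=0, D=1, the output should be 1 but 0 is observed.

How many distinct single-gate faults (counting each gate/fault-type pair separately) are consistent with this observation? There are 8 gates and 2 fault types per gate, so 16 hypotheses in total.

7

Fault-free: U1=0, U2=0, U3=1, U4=1, U5=1, U6=1, U7=1, U8=1 → 1. Observed 0.
  U1: none of the 2 fault types match ✗
  U2: stuck-at-1 ✓; others ✗
  U3: stuck-at-0 ✓; others ✗
  U4: stuck-at-0 ✓; others ✗
  U5: stuck-at-0 ✓; others ✗
  U6: stuck-at-0 ✓; others ✗
  U7: stuck-at-0 ✓; others ✗
  U8: stuck-at-0 ✓; others ✗
Consistent faults: {U2 stuck-at-1, U3 stuck-at-0, U4 stuck-at-0, U5 stuck-at-0, U6 stuck-at-0, U7 stuck-at-0, U8 stuck-at-0} — 7 in all.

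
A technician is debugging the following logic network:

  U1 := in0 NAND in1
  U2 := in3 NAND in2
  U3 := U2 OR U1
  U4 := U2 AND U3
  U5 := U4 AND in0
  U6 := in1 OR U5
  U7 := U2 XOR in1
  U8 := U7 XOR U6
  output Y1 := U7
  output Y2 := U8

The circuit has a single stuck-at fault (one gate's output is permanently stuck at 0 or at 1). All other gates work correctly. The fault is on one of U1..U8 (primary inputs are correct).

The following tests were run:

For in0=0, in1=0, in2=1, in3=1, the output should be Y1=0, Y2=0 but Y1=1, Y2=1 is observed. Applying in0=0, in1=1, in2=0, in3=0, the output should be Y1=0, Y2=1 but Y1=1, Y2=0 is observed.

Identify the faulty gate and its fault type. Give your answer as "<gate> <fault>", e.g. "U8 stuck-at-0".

Fault-free values for test 1 (in0=0, in1=0, in2=1, in3=1): U1=1, U2=0, U3=1, U4=0, U5=0, U6=0, U7=0, U8=0, giving Y1=0, Y2=0. Observed Y1=1, Y2=1.
Test 1: faults giving observed Y1=1, Y2=1 are {U2 stuck-at-1, U7 stuck-at-1}.
Test 2 (in0=0, in1=1, in2=0, in3=0): fault-free U1=1, U2=1, U3=1, U4=1, U5=0, U6=1, U7=0, U8=1 → Y1=0, Y2=1; observed Y1=1, Y2=0. Eliminates U2 stuck-at-1.
Only U7 stuck-at-1 is consistent with every test.

U7 stuck-at-1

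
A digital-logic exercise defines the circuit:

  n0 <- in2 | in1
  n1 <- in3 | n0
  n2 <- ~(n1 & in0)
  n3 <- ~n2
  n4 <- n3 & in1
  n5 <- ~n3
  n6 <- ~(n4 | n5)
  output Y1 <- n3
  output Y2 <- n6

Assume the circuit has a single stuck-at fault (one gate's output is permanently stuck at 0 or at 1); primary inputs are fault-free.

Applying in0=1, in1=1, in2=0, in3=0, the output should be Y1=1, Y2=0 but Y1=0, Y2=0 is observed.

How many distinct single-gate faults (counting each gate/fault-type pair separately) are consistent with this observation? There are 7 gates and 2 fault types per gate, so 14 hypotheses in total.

Fault-free: n0=1, n1=1, n2=0, n3=1, n4=1, n5=0, n6=0 → Y1=1, Y2=0. Observed Y1=0, Y2=0.
  n0 stuck-at-0: output Y1=0, Y2=0 ✓
  n0 stuck-at-1: output Y1=1, Y2=0 ✗
  n1 stuck-at-0: output Y1=0, Y2=0 ✓
  n1 stuck-at-1: output Y1=1, Y2=0 ✗
  n2 stuck-at-0: output Y1=1, Y2=0 ✗
  n2 stuck-at-1: output Y1=0, Y2=0 ✓
  n3 stuck-at-0: output Y1=0, Y2=0 ✓
  n3 stuck-at-1: output Y1=1, Y2=0 ✗
  n4 stuck-at-0: output Y1=1, Y2=1 ✗
  n4 stuck-at-1: output Y1=1, Y2=0 ✗
  n5 stuck-at-0: output Y1=1, Y2=0 ✗
  n5 stuck-at-1: output Y1=1, Y2=0 ✗
  n6 stuck-at-0: output Y1=1, Y2=0 ✗
  n6 stuck-at-1: output Y1=1, Y2=1 ✗
Consistent faults: {n0 stuck-at-0, n1 stuck-at-0, n2 stuck-at-1, n3 stuck-at-0} — 4 in all.

4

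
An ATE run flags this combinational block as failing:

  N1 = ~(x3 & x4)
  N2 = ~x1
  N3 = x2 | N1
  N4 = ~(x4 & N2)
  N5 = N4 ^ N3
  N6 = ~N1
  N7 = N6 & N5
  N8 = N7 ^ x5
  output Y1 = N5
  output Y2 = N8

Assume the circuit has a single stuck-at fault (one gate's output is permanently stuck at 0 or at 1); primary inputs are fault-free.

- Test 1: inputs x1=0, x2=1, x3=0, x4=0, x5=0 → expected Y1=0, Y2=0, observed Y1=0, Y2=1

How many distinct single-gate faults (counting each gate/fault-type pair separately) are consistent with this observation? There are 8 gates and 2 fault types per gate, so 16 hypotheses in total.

Fault-free: N1=1, N2=1, N3=1, N4=1, N5=0, N6=0, N7=0, N8=0 → Y1=0, Y2=0. Observed Y1=0, Y2=1.
  N1: none of the 2 fault types match ✗
  N2: none of the 2 fault types match ✗
  N3: none of the 2 fault types match ✗
  N4: none of the 2 fault types match ✗
  N5: none of the 2 fault types match ✗
  N6: none of the 2 fault types match ✗
  N7: stuck-at-1 ✓; others ✗
  N8: stuck-at-1 ✓; others ✗
Consistent faults: {N7 stuck-at-1, N8 stuck-at-1} — 2 in all.

2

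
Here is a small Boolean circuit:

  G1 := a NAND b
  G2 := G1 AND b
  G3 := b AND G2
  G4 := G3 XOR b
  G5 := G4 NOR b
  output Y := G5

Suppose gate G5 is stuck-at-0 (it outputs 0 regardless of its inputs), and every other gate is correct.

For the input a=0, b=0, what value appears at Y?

0

Propagate with G5 forced: G1=1, G2=0, G3=0, G4=0, G5=0 [stuck-at-0].
So Y = 0. (Without the fault it would be 1.)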